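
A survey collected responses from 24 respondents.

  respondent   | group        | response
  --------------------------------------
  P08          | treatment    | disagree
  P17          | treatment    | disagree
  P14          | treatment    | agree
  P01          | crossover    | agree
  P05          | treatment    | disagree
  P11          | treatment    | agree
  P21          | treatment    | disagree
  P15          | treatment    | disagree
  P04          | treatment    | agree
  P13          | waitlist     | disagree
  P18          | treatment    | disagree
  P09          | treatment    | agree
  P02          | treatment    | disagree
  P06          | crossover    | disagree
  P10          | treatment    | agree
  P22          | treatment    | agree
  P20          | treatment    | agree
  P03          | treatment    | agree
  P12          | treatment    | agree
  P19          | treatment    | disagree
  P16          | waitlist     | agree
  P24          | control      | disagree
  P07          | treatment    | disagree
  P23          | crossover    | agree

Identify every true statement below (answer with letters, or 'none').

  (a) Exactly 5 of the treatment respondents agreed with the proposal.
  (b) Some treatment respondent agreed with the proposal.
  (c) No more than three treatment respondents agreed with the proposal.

(b)

|A| = 18, |A ∩ B| = 9, |A ∖ B| = 9.
(a) |A ∩ B| = 5: fails.
(b) A ∩ B ≠ ∅ (|A ∩ B| ≥ 1): holds.
(c) |A ∩ B| ≤ 3: fails.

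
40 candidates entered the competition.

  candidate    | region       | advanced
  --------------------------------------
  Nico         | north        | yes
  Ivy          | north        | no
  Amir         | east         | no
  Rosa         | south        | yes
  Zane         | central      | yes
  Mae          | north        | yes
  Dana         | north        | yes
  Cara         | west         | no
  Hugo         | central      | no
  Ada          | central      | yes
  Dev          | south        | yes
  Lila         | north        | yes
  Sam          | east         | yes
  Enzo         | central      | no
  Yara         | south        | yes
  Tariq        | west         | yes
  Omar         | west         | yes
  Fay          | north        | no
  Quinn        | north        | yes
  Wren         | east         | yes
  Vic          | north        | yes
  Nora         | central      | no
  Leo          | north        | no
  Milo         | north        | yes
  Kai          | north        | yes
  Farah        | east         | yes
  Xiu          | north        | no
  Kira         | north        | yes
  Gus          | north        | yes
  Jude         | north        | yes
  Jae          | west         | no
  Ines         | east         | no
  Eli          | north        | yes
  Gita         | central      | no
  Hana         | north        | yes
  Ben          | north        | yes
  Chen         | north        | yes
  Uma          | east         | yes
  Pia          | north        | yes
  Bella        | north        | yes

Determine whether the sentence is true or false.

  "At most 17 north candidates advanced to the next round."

True

The determiner here denotes the relation: |A ∩ B| ≤ 17.
|A| = 21, |A ∩ B| = 17, |A ∖ B| = 4.
|A ∩ B| = 17, so the statement is true.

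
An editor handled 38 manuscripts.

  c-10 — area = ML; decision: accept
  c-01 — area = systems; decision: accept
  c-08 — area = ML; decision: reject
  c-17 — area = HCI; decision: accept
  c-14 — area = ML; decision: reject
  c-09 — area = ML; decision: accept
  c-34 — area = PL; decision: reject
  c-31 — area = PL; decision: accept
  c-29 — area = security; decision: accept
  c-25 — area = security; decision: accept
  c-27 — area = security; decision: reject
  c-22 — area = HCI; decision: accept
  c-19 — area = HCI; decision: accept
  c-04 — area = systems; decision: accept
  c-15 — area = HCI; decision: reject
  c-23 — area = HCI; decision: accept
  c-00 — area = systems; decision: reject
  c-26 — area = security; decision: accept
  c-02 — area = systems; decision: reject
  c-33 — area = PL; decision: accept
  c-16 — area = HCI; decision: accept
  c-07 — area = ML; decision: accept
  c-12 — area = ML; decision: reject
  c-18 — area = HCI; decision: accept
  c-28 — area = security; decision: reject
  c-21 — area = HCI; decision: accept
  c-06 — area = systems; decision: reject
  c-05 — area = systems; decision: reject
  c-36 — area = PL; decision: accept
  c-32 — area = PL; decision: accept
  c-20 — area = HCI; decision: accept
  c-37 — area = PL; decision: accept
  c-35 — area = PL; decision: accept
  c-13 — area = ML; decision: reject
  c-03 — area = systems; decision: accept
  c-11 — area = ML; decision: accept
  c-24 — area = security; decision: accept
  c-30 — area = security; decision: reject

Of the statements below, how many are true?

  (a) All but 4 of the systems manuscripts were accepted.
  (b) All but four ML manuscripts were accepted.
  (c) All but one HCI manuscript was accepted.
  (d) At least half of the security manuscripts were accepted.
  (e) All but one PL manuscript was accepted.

(a) systems: |A| = 7, |A ∩ B| = 3; needs |A ∖ B| = 4 — true.
(b) ML: |A| = 8, |A ∩ B| = 4; needs |A ∖ B| = 4 — true.
(c) HCI: |A| = 9, |A ∩ B| = 8; needs |A ∖ B| = 1 — true.
(d) security: |A| = 7, |A ∩ B| = 4; needs |A ∩ B| ≥ |A ∖ B| — true.
(e) PL: |A| = 7, |A ∩ B| = 6; needs |A ∖ B| = 1 — true.

5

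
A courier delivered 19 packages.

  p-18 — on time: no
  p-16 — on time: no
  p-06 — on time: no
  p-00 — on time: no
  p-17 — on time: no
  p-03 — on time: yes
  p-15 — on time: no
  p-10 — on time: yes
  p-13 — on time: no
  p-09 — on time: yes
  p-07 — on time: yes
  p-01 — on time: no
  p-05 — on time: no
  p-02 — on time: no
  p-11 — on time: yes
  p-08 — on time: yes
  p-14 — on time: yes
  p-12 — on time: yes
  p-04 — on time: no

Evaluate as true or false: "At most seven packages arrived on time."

False

The determiner here denotes the relation: |A ∩ B| ≤ 7.
|A| = 19, |A ∩ B| = 8, |A ∖ B| = 11.
|A ∩ B| = 8, so the statement is false.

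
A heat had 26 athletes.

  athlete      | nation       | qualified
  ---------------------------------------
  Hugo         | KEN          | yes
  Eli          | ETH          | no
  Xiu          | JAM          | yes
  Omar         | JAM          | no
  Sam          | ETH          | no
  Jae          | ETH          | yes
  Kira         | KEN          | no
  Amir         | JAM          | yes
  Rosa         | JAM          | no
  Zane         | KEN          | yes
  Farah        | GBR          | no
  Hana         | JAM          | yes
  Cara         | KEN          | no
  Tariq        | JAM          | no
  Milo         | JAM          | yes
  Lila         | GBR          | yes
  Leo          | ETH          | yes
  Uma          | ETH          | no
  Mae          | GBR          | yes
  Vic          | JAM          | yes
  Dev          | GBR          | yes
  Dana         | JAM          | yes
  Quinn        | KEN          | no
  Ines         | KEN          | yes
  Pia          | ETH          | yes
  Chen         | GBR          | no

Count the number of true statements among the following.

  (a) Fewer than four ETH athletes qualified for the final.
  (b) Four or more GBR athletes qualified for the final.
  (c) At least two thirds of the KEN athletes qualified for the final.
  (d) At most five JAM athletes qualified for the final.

1

(a) ETH: |A| = 6, |A ∩ B| = 3; needs |A ∩ B| < 4 — true.
(b) GBR: |A| = 5, |A ∩ B| = 3; needs |A ∩ B| ≥ 4 — false.
(c) KEN: |A| = 6, |A ∩ B| = 3; needs |A ∩ B| / |A| ≥ 2/3 — false.
(d) JAM: |A| = 9, |A ∩ B| = 6; needs |A ∩ B| ≤ 5 — false.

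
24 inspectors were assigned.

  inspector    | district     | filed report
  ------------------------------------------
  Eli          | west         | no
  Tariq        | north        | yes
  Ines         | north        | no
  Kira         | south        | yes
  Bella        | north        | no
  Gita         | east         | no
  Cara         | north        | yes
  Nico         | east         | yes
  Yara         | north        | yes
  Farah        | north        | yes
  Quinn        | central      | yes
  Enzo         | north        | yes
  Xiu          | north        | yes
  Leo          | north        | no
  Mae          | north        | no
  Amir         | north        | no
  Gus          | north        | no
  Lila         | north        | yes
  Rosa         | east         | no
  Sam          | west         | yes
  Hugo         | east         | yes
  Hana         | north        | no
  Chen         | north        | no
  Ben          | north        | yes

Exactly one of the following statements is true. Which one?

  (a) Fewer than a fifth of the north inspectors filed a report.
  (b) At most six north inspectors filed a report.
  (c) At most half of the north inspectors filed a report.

|A| = 16, |A ∩ B| = 8, |A ∖ B| = 8.
(a) requires |A ∩ B| / |A| < 1/5: false.
(b) requires |A ∩ B| ≤ 6: false.
(c) requires |A ∩ B| ≤ |A ∖ B|: true.

(c)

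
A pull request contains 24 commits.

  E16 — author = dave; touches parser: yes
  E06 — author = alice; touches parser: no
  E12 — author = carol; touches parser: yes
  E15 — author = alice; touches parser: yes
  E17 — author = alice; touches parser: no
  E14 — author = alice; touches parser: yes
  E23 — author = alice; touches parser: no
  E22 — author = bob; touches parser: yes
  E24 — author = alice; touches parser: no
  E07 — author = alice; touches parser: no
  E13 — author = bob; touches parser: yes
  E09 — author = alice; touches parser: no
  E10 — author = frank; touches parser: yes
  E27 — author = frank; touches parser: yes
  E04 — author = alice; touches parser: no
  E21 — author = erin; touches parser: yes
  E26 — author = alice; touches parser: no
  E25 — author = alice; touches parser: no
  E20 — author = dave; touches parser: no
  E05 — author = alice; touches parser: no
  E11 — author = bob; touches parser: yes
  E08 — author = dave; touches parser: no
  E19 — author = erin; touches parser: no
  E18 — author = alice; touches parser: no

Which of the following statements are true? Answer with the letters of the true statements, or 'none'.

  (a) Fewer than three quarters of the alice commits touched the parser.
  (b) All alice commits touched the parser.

|A| = 13, |A ∩ B| = 2, |A ∖ B| = 11.
(a) |A ∩ B| / |A| < 3/4: holds.
(b) A ⊆ B, i.e. every element of A is in B (|A ∖ B| = 0): fails.

(a)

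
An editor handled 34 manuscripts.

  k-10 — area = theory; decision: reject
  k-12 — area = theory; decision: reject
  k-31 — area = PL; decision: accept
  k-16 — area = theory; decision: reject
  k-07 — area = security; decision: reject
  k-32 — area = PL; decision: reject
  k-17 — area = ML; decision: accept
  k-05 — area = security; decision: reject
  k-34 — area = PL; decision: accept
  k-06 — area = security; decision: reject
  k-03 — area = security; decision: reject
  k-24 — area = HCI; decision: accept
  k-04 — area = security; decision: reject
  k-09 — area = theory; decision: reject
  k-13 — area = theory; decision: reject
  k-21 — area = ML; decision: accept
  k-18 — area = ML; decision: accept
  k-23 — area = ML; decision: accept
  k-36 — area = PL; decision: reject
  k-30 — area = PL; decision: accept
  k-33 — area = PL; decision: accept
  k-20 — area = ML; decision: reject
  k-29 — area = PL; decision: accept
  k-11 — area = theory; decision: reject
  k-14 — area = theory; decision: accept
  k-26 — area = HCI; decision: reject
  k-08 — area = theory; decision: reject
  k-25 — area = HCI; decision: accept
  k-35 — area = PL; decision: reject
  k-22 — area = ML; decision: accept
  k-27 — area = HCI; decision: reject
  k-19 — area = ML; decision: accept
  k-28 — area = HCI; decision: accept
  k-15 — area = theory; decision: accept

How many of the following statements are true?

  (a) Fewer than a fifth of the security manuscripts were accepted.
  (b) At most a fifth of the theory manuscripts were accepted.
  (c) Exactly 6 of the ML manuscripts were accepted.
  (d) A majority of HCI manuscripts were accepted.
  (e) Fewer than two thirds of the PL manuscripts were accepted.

(a) security: |A| = 5, |A ∩ B| = 0; needs |A ∩ B| / |A| < 1/5 — true.
(b) theory: |A| = 9, |A ∩ B| = 2; needs |A ∩ B| / |A| ≤ 1/5 — false.
(c) ML: |A| = 7, |A ∩ B| = 6; needs |A ∩ B| = 6 — true.
(d) HCI: |A| = 5, |A ∩ B| = 3; needs |A ∩ B| > |A ∖ B| — true.
(e) PL: |A| = 8, |A ∩ B| = 5; needs |A ∩ B| / |A| < 2/3 — true.

4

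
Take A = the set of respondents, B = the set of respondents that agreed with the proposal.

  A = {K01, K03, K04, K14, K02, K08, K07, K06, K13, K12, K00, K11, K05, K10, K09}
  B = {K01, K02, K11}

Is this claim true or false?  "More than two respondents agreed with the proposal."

The determiner here denotes the relation: |A ∩ B| > 2.
|A| = 15, |A ∩ B| = 3, |A ∖ B| = 12.
|A ∩ B| = 3, so the statement is true.

True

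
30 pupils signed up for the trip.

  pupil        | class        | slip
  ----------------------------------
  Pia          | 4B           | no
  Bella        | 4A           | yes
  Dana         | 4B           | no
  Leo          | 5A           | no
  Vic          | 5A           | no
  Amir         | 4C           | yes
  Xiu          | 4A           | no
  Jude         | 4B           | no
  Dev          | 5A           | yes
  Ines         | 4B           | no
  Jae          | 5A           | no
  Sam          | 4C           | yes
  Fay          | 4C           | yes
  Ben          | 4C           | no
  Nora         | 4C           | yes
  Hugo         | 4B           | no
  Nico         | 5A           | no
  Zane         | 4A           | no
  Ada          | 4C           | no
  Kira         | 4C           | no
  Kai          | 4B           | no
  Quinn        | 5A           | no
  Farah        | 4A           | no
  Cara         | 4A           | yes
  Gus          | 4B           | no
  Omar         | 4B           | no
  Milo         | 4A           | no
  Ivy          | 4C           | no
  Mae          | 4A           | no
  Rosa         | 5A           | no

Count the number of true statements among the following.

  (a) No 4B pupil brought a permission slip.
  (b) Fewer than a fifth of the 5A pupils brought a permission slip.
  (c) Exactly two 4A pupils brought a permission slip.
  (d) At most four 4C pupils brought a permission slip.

4

(a) 4B: |A| = 8, |A ∩ B| = 0; needs A ∩ B = ∅ (|A ∩ B| = 0) — true.
(b) 5A: |A| = 7, |A ∩ B| = 1; needs |A ∩ B| / |A| < 1/5 — true.
(c) 4A: |A| = 7, |A ∩ B| = 2; needs |A ∩ B| = 2 — true.
(d) 4C: |A| = 8, |A ∩ B| = 4; needs |A ∩ B| ≤ 4 — true.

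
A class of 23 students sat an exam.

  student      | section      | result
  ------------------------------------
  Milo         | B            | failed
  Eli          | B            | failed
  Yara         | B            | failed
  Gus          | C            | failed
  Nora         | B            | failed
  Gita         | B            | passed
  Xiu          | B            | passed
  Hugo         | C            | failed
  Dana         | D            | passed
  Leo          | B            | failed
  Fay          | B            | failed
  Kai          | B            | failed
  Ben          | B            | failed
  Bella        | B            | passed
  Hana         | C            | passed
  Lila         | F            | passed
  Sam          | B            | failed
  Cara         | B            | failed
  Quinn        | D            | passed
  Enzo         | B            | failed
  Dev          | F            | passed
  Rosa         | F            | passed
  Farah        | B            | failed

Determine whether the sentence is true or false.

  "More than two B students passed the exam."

The determiner here denotes the relation: |A ∩ B| > 2.
|A| = 15, |A ∩ B| = 3, |A ∖ B| = 12.
|A ∩ B| = 3, so the statement is true.

True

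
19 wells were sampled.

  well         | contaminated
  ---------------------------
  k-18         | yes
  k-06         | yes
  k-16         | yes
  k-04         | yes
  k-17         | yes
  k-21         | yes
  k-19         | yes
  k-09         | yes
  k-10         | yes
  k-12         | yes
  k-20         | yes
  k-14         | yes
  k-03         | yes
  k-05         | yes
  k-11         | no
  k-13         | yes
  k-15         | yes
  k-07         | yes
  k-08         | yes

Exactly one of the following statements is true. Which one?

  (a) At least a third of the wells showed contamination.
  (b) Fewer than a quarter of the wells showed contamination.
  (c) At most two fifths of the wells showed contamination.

|A| = 19, |A ∩ B| = 18, |A ∖ B| = 1.
(a) requires |A ∩ B| / |A| ≥ 1/3: true.
(b) requires |A ∩ B| / |A| < 1/4: false.
(c) requires |A ∩ B| / |A| ≤ 2/5: false.

(a)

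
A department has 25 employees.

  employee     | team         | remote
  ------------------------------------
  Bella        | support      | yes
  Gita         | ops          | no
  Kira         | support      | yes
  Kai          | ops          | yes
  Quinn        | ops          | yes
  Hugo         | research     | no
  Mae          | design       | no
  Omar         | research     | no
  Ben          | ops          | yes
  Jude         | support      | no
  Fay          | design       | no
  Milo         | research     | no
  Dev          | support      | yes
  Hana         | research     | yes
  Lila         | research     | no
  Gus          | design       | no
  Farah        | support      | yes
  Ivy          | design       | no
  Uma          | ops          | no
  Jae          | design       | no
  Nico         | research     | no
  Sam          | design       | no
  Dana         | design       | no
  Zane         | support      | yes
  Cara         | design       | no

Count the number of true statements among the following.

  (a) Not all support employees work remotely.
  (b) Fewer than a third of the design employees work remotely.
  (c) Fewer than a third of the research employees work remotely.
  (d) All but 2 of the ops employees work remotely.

(a) support: |A| = 6, |A ∩ B| = 5; needs A ⊄ B (|A ∖ B| ≥ 1) — true.
(b) design: |A| = 8, |A ∩ B| = 0; needs |A ∩ B| / |A| < 1/3 — true.
(c) research: |A| = 6, |A ∩ B| = 1; needs |A ∩ B| / |A| < 1/3 — true.
(d) ops: |A| = 5, |A ∩ B| = 3; needs |A ∖ B| = 2 — true.

4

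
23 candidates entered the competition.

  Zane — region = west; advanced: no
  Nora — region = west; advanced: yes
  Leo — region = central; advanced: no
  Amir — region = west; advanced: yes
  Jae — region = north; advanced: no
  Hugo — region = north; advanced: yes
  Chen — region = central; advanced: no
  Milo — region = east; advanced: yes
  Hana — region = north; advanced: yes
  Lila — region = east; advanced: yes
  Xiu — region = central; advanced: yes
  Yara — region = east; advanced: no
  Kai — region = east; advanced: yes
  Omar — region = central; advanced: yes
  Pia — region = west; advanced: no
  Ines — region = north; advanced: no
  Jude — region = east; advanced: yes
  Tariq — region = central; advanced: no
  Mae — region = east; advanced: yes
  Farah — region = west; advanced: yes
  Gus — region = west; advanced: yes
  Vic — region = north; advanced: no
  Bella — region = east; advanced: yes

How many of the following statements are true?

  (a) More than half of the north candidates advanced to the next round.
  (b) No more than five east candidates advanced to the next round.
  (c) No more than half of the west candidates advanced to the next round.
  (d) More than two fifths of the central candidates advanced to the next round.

(a) north: |A| = 5, |A ∩ B| = 2; needs |A ∩ B| > |A ∖ B| — false.
(b) east: |A| = 7, |A ∩ B| = 6; needs |A ∩ B| ≤ 5 — false.
(c) west: |A| = 6, |A ∩ B| = 4; needs |A ∩ B| ≤ |A ∖ B| — false.
(d) central: |A| = 5, |A ∩ B| = 2; needs |A ∩ B| / |A| > 2/5 — false.

0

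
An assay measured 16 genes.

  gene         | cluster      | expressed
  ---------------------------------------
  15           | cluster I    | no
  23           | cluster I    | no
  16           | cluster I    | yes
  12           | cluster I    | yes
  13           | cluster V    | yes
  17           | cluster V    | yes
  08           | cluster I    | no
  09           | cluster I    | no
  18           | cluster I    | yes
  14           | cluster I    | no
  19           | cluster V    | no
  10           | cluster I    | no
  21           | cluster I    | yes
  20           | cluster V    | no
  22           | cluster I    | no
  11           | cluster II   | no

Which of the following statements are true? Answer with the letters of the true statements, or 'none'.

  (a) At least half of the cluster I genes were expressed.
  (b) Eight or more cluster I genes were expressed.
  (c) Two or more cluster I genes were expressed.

(c)

|A| = 11, |A ∩ B| = 4, |A ∖ B| = 7.
(a) |A ∩ B| ≥ |A ∖ B|: fails.
(b) |A ∩ B| ≥ 8: fails.
(c) |A ∩ B| ≥ 2: holds.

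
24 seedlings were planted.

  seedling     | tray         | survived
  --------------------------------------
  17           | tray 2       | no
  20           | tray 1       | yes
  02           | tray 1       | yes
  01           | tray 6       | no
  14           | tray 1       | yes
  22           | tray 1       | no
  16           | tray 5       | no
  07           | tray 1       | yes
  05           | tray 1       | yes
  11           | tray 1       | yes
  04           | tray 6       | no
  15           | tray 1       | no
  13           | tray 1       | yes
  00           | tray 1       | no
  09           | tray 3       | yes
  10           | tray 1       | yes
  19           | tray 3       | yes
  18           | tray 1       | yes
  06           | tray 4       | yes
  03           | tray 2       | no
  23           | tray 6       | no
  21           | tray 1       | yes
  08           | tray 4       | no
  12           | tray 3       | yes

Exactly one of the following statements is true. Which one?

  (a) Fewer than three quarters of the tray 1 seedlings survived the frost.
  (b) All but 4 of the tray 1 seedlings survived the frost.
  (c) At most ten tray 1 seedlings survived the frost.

(c)

|A| = 13, |A ∩ B| = 10, |A ∖ B| = 3.
(a) requires |A ∩ B| / |A| < 3/4: false.
(b) requires |A ∖ B| = 4: false.
(c) requires |A ∩ B| ≤ 10: true.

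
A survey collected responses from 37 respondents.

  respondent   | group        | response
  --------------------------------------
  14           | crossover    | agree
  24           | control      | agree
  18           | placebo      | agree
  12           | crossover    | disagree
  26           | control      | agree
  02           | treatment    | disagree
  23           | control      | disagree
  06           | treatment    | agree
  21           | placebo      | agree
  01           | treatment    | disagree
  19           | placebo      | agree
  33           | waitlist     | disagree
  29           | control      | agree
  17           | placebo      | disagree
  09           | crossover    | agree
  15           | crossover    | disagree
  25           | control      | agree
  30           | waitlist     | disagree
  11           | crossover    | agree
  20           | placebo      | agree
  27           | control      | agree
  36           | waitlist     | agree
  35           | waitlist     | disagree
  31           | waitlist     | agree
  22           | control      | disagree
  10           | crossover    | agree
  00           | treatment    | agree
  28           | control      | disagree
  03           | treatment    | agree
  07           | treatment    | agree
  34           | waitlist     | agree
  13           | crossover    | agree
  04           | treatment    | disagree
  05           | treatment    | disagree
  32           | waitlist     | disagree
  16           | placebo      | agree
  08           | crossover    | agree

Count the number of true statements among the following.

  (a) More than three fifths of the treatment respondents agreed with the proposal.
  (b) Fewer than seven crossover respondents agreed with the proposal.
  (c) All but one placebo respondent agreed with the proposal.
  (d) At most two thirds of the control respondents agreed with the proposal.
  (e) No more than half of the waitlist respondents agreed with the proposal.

4

(a) treatment: |A| = 8, |A ∩ B| = 4; needs |A ∩ B| / |A| > 3/5 — false.
(b) crossover: |A| = 8, |A ∩ B| = 6; needs |A ∩ B| < 7 — true.
(c) placebo: |A| = 6, |A ∩ B| = 5; needs |A ∖ B| = 1 — true.
(d) control: |A| = 8, |A ∩ B| = 5; needs |A ∩ B| / |A| ≤ 2/3 — true.
(e) waitlist: |A| = 7, |A ∩ B| = 3; needs |A ∩ B| ≤ |A ∖ B| — true.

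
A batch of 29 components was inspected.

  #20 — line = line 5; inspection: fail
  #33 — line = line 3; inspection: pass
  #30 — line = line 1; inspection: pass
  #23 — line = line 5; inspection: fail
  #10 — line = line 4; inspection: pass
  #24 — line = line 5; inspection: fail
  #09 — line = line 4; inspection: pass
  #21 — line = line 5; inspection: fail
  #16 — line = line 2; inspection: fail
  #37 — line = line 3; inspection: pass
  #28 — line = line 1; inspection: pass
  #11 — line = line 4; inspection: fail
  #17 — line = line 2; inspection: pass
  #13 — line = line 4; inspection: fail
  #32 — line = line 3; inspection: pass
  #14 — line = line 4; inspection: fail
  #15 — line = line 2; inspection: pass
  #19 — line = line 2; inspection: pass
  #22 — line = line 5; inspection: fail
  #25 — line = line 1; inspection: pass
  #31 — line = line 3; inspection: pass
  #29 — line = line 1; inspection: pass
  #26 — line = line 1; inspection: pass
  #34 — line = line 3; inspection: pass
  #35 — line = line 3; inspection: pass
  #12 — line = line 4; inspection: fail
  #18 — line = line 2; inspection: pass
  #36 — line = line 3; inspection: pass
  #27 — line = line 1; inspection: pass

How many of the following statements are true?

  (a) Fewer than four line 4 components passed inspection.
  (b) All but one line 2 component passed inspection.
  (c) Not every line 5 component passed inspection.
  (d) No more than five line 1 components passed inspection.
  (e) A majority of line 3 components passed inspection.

4

(a) line 4: |A| = 6, |A ∩ B| = 2; needs |A ∩ B| < 4 — true.
(b) line 2: |A| = 5, |A ∩ B| = 4; needs |A ∖ B| = 1 — true.
(c) line 5: |A| = 5, |A ∩ B| = 0; needs A ⊄ B (|A ∖ B| ≥ 1) — true.
(d) line 1: |A| = 6, |A ∩ B| = 6; needs |A ∩ B| ≤ 5 — false.
(e) line 3: |A| = 7, |A ∩ B| = 7; needs |A ∩ B| > |A ∖ B| — true.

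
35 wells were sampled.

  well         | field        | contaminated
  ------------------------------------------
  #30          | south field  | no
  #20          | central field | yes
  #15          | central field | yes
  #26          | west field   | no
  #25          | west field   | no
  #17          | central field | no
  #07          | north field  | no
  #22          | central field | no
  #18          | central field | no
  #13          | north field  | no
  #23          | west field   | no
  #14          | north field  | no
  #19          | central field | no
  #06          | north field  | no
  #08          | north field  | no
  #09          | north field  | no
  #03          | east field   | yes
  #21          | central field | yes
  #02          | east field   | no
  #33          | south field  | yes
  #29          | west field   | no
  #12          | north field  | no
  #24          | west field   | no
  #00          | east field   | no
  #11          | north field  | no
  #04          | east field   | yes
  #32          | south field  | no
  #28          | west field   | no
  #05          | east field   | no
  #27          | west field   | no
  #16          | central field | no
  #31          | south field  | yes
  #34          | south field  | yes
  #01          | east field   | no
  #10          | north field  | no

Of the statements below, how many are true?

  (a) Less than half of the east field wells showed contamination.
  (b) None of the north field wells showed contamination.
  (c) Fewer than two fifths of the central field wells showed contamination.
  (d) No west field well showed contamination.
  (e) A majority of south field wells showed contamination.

5

(a) east field: |A| = 6, |A ∩ B| = 2; needs |A ∩ B| < |A ∖ B| — true.
(b) north field: |A| = 9, |A ∩ B| = 0; needs A ∩ B = ∅ (|A ∩ B| = 0) — true.
(c) central field: |A| = 8, |A ∩ B| = 3; needs |A ∩ B| / |A| < 2/5 — true.
(d) west field: |A| = 7, |A ∩ B| = 0; needs A ∩ B = ∅ (|A ∩ B| = 0) — true.
(e) south field: |A| = 5, |A ∩ B| = 3; needs |A ∩ B| > |A ∖ B| — true.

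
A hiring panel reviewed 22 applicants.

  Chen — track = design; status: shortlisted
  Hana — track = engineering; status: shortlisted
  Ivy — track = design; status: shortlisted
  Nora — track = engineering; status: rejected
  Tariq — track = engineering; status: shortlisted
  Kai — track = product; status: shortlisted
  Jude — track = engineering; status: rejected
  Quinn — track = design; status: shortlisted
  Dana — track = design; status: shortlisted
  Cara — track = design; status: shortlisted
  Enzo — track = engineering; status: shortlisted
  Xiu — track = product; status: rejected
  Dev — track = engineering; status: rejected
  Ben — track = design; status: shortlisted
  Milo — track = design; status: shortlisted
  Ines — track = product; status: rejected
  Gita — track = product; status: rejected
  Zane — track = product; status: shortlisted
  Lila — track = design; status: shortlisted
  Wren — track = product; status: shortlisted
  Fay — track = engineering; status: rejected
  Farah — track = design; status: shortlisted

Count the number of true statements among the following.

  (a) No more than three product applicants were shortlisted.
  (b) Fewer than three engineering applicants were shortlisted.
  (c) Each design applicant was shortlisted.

(a) product: |A| = 6, |A ∩ B| = 3; needs |A ∩ B| ≤ 3 — true.
(b) engineering: |A| = 7, |A ∩ B| = 3; needs |A ∩ B| < 3 — false.
(c) design: |A| = 9, |A ∩ B| = 9; needs A ⊆ B, i.e. every element of A is in B (|A ∖ B| = 0) — true.

2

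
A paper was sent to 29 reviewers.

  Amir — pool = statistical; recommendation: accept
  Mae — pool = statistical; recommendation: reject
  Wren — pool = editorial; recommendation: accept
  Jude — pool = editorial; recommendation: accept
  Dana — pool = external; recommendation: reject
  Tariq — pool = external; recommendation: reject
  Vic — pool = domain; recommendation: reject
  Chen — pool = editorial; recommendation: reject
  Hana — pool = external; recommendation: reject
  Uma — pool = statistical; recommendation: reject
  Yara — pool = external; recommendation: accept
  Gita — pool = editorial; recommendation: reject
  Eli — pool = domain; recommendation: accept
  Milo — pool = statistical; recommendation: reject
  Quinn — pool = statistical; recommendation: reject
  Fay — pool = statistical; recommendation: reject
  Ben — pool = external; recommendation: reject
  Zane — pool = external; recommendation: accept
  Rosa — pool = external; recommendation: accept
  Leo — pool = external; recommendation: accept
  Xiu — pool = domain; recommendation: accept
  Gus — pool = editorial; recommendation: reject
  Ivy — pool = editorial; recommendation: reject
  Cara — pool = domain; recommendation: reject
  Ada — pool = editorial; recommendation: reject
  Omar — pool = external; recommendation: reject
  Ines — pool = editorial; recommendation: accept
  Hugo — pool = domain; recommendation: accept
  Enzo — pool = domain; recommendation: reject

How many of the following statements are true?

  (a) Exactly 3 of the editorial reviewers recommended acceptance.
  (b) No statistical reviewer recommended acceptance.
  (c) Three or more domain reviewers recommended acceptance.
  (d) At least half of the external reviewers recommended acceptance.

2

(a) editorial: |A| = 8, |A ∩ B| = 3; needs |A ∩ B| = 3 — true.
(b) statistical: |A| = 6, |A ∩ B| = 1; needs A ∩ B = ∅ (|A ∩ B| = 0) — false.
(c) domain: |A| = 6, |A ∩ B| = 3; needs |A ∩ B| ≥ 3 — true.
(d) external: |A| = 9, |A ∩ B| = 4; needs |A ∩ B| ≥ |A ∖ B| — false.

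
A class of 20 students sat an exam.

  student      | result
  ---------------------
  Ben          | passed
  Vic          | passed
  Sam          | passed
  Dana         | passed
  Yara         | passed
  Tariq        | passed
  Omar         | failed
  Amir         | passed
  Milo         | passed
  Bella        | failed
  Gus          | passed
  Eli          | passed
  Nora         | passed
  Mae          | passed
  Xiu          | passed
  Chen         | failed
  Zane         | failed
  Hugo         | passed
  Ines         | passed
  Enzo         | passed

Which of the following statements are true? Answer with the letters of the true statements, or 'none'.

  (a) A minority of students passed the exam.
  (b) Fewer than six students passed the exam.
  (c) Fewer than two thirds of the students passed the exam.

|A| = 20, |A ∩ B| = 16, |A ∖ B| = 4.
(a) |A ∩ B| < |A ∖ B|: fails.
(b) |A ∩ B| < 6: fails.
(c) |A ∩ B| / |A| < 2/3: fails.

none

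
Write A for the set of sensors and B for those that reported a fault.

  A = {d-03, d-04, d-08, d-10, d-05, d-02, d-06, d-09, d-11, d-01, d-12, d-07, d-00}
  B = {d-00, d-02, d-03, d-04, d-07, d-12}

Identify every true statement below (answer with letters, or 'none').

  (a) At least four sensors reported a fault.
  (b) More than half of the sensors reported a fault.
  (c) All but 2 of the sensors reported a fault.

|A| = 13, |A ∩ B| = 6, |A ∖ B| = 7.
(a) |A ∩ B| ≥ 4: holds.
(b) |A ∩ B| > |A ∖ B|: fails.
(c) |A ∖ B| = 2: fails.

(a)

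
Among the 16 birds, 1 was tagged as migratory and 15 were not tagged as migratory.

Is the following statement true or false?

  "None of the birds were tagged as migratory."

False

'None of the birds were tagged as migratory' holds iff A ∩ B = ∅ (|A ∩ B| = 0).
|A| = 16, |A ∩ B| = 1, |A ∖ B| = 15.
So the statement is false.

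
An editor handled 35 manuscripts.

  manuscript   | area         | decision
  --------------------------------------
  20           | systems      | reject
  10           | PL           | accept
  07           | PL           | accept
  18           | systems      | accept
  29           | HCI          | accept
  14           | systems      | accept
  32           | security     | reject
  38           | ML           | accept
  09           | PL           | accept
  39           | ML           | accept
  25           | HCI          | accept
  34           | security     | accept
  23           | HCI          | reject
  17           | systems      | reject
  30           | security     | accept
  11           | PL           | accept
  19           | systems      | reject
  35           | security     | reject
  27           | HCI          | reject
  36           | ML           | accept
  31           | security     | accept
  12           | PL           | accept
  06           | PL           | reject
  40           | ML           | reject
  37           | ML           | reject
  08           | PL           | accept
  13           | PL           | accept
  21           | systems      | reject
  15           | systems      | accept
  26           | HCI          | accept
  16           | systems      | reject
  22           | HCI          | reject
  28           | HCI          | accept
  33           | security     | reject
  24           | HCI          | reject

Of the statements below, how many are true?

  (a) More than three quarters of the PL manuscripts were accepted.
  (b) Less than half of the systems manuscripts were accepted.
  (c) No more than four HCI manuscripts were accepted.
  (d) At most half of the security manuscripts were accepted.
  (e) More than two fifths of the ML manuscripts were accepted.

(a) PL: |A| = 8, |A ∩ B| = 7; needs |A ∩ B| / |A| > 3/4 — true.
(b) systems: |A| = 8, |A ∩ B| = 3; needs |A ∩ B| < |A ∖ B| — true.
(c) HCI: |A| = 8, |A ∩ B| = 4; needs |A ∩ B| ≤ 4 — true.
(d) security: |A| = 6, |A ∩ B| = 3; needs |A ∩ B| ≤ |A ∖ B| — true.
(e) ML: |A| = 5, |A ∩ B| = 3; needs |A ∩ B| / |A| > 2/5 — true.

5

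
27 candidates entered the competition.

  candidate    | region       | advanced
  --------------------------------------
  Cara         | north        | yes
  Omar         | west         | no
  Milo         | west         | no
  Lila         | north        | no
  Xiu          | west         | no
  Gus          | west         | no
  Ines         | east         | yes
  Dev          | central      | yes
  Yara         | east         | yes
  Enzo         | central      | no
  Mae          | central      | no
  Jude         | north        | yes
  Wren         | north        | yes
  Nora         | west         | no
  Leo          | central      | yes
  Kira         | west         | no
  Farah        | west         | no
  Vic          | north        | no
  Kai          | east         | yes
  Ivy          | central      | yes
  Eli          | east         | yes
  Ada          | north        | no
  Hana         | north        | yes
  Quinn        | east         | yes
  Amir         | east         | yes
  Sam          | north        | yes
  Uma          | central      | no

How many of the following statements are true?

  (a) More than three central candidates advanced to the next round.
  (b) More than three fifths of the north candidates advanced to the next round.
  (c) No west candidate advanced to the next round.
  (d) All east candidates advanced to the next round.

3

(a) central: |A| = 6, |A ∩ B| = 3; needs |A ∩ B| > 3 — false.
(b) north: |A| = 8, |A ∩ B| = 5; needs |A ∩ B| / |A| > 3/5 — true.
(c) west: |A| = 7, |A ∩ B| = 0; needs A ∩ B = ∅ (|A ∩ B| = 0) — true.
(d) east: |A| = 6, |A ∩ B| = 6; needs A ⊆ B, i.e. every element of A is in B (|A ∖ B| = 0) — true.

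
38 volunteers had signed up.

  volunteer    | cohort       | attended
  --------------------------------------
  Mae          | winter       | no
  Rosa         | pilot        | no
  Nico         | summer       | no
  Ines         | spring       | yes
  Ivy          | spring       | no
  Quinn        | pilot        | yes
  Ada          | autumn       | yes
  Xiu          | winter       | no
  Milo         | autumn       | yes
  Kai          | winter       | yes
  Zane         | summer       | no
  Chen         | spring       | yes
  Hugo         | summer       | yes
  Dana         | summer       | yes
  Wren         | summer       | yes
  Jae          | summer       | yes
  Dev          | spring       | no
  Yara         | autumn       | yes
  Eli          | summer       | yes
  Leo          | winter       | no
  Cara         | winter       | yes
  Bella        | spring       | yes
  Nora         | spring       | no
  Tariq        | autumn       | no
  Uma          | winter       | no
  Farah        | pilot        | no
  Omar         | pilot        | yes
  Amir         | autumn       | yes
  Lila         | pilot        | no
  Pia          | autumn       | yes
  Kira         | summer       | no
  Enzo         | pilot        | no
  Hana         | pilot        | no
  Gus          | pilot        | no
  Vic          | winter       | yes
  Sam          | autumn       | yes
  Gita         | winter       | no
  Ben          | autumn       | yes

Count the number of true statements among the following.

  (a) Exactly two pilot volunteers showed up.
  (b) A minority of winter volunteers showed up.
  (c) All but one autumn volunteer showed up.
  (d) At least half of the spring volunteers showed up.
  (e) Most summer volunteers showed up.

5

(a) pilot: |A| = 8, |A ∩ B| = 2; needs |A ∩ B| = 2 — true.
(b) winter: |A| = 8, |A ∩ B| = 3; needs |A ∩ B| < |A ∖ B| — true.
(c) autumn: |A| = 8, |A ∩ B| = 7; needs |A ∖ B| = 1 — true.
(d) spring: |A| = 6, |A ∩ B| = 3; needs |A ∩ B| ≥ |A ∖ B| — true.
(e) summer: |A| = 8, |A ∩ B| = 5; needs |A ∩ B| > |A ∖ B| — true.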